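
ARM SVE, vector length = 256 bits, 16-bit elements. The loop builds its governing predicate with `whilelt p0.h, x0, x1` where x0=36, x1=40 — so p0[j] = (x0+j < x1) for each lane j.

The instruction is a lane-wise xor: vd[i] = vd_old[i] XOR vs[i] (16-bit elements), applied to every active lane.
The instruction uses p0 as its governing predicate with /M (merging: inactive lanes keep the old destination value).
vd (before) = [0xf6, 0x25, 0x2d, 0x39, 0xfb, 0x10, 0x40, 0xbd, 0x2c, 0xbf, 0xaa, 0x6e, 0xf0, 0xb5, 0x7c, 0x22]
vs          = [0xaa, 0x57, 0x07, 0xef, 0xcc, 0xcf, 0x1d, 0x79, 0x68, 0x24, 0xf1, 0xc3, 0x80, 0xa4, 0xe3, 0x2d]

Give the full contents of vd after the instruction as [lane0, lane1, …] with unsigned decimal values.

vd = [92, 114, 42, 214, 251, 16, 64, 189, 44, 191, 170, 110, 240, 181, 124, 34]

lane count: 256 div 16 = 16
p0[j] = (36+j < 40); true for j=0..3 → 4 lanes set
lane  0: xor(0xf6,0xaa) ⇒ 0x5c
lane  1: xor(0x25,0x57) ⇒ 0x72
lane  2: xor(0x2d,0x07) ⇒ 0x2a
lane  3: xor(0x39,0xef) ⇒ 0xd6
lane  4: tail/keep ⇒ 0xfb
lane  5: tail/keep ⇒ 0x10
lane  6: tail/keep ⇒ 0x40
lane  7: tail/keep ⇒ 0xbd
lane  8: tail/keep ⇒ 0x2c
lane  9: tail/keep ⇒ 0xbf
lane 10: tail/keep ⇒ 0xaa
lane 11: tail/keep ⇒ 0x6e
lane 12: tail/keep ⇒ 0xf0
lane 13: tail/keep ⇒ 0xb5
lane 14: tail/keep ⇒ 0x7c
lane 15: tail/keep ⇒ 0x22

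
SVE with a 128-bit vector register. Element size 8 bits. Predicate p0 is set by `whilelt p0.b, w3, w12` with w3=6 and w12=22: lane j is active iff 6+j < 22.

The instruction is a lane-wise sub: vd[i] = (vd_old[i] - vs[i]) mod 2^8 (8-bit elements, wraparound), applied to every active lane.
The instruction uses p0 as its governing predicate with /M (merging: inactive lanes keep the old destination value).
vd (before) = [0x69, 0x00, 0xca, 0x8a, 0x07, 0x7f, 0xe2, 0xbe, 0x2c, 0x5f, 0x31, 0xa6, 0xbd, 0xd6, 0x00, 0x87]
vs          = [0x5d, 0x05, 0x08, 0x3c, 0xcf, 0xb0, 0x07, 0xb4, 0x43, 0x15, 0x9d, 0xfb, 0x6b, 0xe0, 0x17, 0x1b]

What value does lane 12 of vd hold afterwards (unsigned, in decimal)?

register lanes = 128/8 = 16
active while 6+j < 22, i.e. j ∈ [0,16) capped at 16 ⇒ 16
vd[0] sub(0x69,0x5d) -> 0x0c
vd[1] sub(0x00,0x05) -> 0xfb
vd[2] sub(0xca,0x08) -> 0xc2
vd[3] sub(0x8a,0x3c) -> 0x4e
vd[4] sub(0x07,0xcf) -> 0x38
vd[5] sub(0x7f,0xb0) -> 0xcf
vd[6] sub(0xe2,0x07) -> 0xdb
vd[7] sub(0xbe,0xb4) -> 0x0a
vd[8] sub(0x2c,0x43) -> 0xe9
vd[9] sub(0x5f,0x15) -> 0x4a
vd[10] sub(0x31,0x9d) -> 0x94
vd[11] sub(0xa6,0xfb) -> 0xab
vd[12] sub(0xbd,0x6b) -> 0x52
vd[13] sub(0xd6,0xe0) -> 0xf6
vd[14] sub(0x00,0x17) -> 0xe9
vd[15] sub(0x87,0x1b) -> 0x6c

vd[12] = 82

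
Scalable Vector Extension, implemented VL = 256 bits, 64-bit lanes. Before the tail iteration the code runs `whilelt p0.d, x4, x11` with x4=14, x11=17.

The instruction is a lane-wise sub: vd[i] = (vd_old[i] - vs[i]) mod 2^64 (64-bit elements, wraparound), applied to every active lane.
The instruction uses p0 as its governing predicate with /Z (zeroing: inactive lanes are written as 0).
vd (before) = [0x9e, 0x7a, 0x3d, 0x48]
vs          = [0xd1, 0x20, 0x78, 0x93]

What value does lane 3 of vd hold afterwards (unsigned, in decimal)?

lane count: 256 div 64 = 4
p0[j] = (14+j < 17); true for j=0..2 → 3 lanes set
vd[0] sub(0x9e,0xd1) -> 0xffffffffffffffcd
vd[1] sub(0x7a,0x20) -> 0x5a
vd[2] sub(0x3d,0x78) -> 0xffffffffffffffc5
vd[3] tail/zero -> 0x00

vd[3] = 0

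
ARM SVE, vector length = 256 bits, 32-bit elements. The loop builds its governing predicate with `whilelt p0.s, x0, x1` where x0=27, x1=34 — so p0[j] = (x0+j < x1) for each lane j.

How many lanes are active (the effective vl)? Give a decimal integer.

lane count: 256 div 32 = 8
active while 27+j < 34, i.e. j ∈ [0,7) capped at 8 ⇒ 7

vl = 7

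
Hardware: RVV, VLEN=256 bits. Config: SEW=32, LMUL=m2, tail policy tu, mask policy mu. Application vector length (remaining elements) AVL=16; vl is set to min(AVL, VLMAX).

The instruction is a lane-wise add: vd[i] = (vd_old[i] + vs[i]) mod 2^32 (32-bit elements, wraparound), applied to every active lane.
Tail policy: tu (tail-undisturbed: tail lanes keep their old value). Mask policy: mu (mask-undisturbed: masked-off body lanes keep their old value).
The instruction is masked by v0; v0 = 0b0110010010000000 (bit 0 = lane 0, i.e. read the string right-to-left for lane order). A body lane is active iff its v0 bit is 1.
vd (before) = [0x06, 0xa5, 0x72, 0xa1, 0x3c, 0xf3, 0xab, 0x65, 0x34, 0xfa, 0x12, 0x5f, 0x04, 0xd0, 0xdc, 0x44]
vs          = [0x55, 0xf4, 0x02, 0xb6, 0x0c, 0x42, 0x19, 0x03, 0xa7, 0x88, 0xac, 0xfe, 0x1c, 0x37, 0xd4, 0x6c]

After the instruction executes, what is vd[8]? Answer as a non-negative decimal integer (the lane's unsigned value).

vd[8] = 52

VLMAX = VLEN×LMUL/SEW = 256×2/32 = 16
vl = min(AVL, VLMAX) = min(16, 16) = 16
vd[0] mask-off/keep -> 0x06
vd[1] mask-off/keep -> 0xa5
vd[2] mask-off/keep -> 0x72
vd[3] mask-off/keep -> 0xa1
vd[4] mask-off/keep -> 0x3c
vd[5] mask-off/keep -> 0xf3
vd[6] mask-off/keep -> 0xab
vd[7] add(0x65,0x03) -> 0x68
vd[8] mask-off/keep -> 0x34
vd[9] mask-off/keep -> 0xfa
vd[10] add(0x12,0xac) -> 0xbe
vd[11] mask-off/keep -> 0x5f
vd[12] mask-off/keep -> 0x04
vd[13] add(0xd0,0x37) -> 0x107
vd[14] add(0xdc,0xd4) -> 0x1b0
vd[15] mask-off/keep -> 0x44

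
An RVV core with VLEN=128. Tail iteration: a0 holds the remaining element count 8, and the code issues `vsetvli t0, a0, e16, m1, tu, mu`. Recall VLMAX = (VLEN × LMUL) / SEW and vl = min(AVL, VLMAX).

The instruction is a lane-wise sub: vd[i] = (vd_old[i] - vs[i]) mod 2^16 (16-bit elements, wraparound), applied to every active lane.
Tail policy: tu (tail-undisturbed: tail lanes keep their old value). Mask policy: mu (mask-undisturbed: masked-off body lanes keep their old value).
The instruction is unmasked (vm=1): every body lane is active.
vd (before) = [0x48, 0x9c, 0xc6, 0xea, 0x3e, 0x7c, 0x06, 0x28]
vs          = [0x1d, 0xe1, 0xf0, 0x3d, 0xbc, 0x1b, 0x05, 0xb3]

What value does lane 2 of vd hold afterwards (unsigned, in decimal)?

vd[2] = 65494

lanes per group: 128·1/16 = 8
vl ← min(8, 8) = 8
lane  0: sub(0x48,0x1d) ⇒ 0x2b
lane  1: sub(0x9c,0xe1) ⇒ 0xffbb
lane  2: sub(0xc6,0xf0) ⇒ 0xffd6
lane  3: sub(0xea,0x3d) ⇒ 0xad
lane  4: sub(0x3e,0xbc) ⇒ 0xff82
lane  5: sub(0x7c,0x1b) ⇒ 0x61
lane  6: sub(0x06,0x05) ⇒ 0x01
lane  7: sub(0x28,0xb3) ⇒ 0xff75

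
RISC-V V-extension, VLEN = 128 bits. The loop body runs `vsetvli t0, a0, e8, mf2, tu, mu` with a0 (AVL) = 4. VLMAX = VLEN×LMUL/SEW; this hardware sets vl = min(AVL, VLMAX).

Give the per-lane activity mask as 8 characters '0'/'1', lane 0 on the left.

predicate = 11110000

VLMAX = VLEN×LMUL/SEW = 128×1/2/8 = 8
vl = min(AVL, VLMAX) = min(4, 8) = 4
bits (lane 0 leftmost): 11110000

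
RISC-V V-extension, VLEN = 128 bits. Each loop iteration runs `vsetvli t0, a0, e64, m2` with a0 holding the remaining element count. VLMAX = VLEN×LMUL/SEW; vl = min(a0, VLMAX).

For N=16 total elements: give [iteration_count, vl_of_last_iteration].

lanes per group: 128·2/64 = 4
N=16: ⌈16/4⌉ = 4 iters; last vl = 16 − 3×4 = 4

[iterations, last_vl] = [4, 4]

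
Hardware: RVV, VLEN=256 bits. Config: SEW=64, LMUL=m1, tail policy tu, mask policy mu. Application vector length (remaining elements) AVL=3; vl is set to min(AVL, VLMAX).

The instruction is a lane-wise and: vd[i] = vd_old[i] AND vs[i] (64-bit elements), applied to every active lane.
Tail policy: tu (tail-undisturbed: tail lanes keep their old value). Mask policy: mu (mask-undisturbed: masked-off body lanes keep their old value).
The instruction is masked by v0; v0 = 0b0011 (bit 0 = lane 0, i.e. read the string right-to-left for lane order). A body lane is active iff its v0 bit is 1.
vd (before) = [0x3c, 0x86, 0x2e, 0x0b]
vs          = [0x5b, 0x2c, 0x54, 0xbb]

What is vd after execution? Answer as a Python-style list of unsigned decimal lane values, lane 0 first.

vd = [24, 4, 46, 11]

VLMAX = VLEN×LMUL/SEW = 256×1/64 = 4
vl ← min(3, 4) = 3
vd[0] and(0x3c,0x5b) -> 0x18
vd[1] and(0x86,0x2c) -> 0x04
vd[2] mask-off/keep -> 0x2e
vd[3] tail/keep -> 0x0b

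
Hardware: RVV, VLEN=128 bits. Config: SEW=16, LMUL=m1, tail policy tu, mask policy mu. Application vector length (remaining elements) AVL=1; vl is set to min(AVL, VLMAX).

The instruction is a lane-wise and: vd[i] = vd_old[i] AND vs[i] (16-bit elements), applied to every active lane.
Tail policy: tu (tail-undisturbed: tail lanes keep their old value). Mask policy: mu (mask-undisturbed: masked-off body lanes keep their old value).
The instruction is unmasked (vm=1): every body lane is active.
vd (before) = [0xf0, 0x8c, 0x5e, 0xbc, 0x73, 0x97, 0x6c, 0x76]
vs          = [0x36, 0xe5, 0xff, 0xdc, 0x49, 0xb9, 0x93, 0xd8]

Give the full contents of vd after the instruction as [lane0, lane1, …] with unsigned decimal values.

vd = [48, 140, 94, 188, 115, 151, 108, 118]

VLMAX = (128 × 1) / 16 = 8 lanes
AVL=1 ≤ VLMAX=8, so vl = 1
[0] and(0xf0,0x36) = 0x30
[1] tail/keep = 0x8c
[2] tail/keep = 0x5e
[3] tail/keep = 0xbc
[4] tail/keep = 0x73
[5] tail/keep = 0x97
[6] tail/keep = 0x6c
[7] tail/keep = 0x76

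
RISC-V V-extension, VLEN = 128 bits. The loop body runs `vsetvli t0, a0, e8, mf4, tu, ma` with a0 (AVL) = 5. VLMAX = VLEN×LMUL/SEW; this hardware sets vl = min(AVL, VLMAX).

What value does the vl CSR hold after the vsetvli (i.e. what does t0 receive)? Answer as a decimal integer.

vl = 4

VLMAX = (128 × 1/4) / 8 = 4 lanes
AVL=5 > VLMAX=4, so vl = 4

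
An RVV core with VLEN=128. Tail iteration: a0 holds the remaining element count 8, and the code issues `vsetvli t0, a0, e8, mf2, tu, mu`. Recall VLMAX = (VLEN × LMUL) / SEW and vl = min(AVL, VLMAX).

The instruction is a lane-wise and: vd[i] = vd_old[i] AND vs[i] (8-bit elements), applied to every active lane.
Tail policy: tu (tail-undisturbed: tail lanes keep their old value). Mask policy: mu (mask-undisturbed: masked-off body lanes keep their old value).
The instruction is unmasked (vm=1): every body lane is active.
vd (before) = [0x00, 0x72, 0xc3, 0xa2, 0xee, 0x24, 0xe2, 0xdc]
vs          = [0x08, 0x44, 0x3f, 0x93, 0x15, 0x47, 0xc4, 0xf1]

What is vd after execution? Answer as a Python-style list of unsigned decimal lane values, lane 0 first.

vd = [0, 64, 3, 130, 4, 4, 192, 208]

VLMAX = VLEN×LMUL/SEW = 128×1/2/8 = 8
AVL=8 ≤ VLMAX=8, so vl = 8
[0] and(0x00,0x08) = 0x00
[1] and(0x72,0x44) = 0x40
[2] and(0xc3,0x3f) = 0x03
[3] and(0xa2,0x93) = 0x82
[4] and(0xee,0x15) = 0x04
[5] and(0x24,0x47) = 0x04
[6] and(0xe2,0xc4) = 0xc0
[7] and(0xdc,0xf1) = 0xd0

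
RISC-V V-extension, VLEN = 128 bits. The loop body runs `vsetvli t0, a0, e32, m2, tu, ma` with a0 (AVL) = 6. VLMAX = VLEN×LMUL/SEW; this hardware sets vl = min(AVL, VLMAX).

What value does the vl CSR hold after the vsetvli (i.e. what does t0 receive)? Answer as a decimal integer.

vl = 6

VLMAX = VLEN×LMUL/SEW = 128×2/32 = 8
AVL=6 ≤ VLMAX=8, so vl = 6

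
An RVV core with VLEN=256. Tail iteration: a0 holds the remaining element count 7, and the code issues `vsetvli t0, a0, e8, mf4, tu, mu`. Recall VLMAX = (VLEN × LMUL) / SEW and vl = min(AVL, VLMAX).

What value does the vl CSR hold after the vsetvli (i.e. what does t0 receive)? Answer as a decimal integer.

VLMAX = VLEN×LMUL/SEW = 256×1/4/8 = 8
vl = min(AVL, VLMAX) = min(7, 8) = 7

vl = 7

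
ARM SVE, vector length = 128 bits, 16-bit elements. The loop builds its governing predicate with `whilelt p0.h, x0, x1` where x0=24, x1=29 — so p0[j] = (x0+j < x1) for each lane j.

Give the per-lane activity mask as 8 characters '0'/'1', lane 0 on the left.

predicate = 11111000

register lanes = 128/16 = 8
whilelt: lane j active iff 24+j < 29 → j < 5 → 5 active
bits (lane 0 leftmost): 11111000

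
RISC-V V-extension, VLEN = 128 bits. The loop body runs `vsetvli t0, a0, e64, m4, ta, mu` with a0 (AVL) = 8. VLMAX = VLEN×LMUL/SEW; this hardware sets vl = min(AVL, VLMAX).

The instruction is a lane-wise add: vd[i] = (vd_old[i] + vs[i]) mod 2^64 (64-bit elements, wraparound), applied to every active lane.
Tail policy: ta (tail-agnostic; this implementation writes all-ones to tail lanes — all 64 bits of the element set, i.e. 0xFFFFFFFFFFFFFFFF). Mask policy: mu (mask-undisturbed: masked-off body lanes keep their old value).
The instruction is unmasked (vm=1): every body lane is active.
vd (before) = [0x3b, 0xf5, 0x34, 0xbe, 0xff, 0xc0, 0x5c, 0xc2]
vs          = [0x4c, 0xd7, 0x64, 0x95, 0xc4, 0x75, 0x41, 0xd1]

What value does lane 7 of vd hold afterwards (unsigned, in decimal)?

vd[7] = 403

VLMAX = (128 × 4) / 64 = 8 lanes
vl ← min(8, 8) = 8
vd[0] add(0x3b,0x4c) -> 0x87
vd[1] add(0xf5,0xd7) -> 0x1cc
vd[2] add(0x34,0x64) -> 0x98
vd[3] add(0xbe,0x95) -> 0x153
vd[4] add(0xff,0xc4) -> 0x1c3
vd[5] add(0xc0,0x75) -> 0x135
vd[6] add(0x5c,0x41) -> 0x9d
vd[7] add(0xc2,0xd1) -> 0x193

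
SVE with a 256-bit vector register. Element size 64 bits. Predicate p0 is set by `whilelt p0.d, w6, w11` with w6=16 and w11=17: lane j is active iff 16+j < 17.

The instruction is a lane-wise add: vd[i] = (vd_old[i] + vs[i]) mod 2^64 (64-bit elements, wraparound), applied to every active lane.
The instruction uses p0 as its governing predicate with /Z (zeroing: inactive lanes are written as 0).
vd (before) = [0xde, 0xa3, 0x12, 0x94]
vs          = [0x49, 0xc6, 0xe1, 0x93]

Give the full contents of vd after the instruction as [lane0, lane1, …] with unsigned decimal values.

vd = [295, 0, 0, 0]

lane count: 256 div 64 = 4
whilelt: lane j active iff 16+j < 17 → j < 1 → 1 active
[0] add(0xde,0x49) = 0x127
[1] tail/zero = 0x00
[2] tail/zero = 0x00
[3] tail/zero = 0x00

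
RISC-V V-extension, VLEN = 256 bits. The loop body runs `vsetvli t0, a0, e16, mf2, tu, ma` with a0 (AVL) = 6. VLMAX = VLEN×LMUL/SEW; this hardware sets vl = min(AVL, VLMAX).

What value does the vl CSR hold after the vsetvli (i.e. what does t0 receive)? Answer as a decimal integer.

lanes per group: 256·1/2/16 = 8
AVL=6 ≤ VLMAX=8, so vl = 6

vl = 6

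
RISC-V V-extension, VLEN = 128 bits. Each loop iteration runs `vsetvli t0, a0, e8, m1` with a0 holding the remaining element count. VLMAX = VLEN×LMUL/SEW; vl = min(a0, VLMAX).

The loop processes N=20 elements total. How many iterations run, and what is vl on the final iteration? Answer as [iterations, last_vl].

VLMAX = VLEN×LMUL/SEW = 128×1/8 = 16
20 elements at 16/iter → 2 passes, remainder 4 on the last

[iterations, last_vl] = [2, 4]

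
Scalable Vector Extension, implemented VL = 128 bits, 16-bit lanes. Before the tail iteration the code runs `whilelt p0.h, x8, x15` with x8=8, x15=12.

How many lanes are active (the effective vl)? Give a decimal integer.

register lanes = 128/16 = 8
active while 8+j < 12, i.e. j ∈ [0,4) capped at 8 ⇒ 4

vl = 4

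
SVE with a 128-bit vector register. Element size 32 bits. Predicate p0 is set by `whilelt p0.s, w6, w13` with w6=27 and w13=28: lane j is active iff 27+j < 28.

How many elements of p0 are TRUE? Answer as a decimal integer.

lane count: 128 div 32 = 4
whilelt: lane j active iff 27+j < 28 → j < 1 → 1 active

vl = 1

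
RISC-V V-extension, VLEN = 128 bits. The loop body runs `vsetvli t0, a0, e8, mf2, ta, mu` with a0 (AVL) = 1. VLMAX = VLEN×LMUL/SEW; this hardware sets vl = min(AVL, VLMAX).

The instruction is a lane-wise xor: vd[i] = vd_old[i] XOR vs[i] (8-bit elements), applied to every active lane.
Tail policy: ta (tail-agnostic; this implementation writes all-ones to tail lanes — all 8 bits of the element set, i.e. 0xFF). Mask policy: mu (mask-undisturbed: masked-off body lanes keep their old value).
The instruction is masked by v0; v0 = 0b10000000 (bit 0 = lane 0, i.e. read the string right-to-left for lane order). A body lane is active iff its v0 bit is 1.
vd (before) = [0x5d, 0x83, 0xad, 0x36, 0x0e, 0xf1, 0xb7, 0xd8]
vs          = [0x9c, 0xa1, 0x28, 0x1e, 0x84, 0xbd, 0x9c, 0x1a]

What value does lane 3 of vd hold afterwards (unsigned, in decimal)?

VLMAX = VLEN×LMUL/SEW = 128×1/2/8 = 8
AVL=1 ≤ VLMAX=8, so vl = 1
  i=0: mask-off/keep → 93
  i=1: tail/ones → 255
  i=2: tail/ones → 255
  i=3: tail/ones → 255
  i=4: tail/ones → 255
  i=5: tail/ones → 255
  i=6: tail/ones → 255
  i=7: tail/ones → 255

vd[3] = 255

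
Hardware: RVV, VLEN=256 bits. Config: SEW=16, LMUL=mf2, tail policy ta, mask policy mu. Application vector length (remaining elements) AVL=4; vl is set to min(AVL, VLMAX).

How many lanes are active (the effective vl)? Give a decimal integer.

vl = 4

VLMAX = (256 × 1/2) / 16 = 8 lanes
vl = min(AVL, VLMAX) = min(4, 8) = 4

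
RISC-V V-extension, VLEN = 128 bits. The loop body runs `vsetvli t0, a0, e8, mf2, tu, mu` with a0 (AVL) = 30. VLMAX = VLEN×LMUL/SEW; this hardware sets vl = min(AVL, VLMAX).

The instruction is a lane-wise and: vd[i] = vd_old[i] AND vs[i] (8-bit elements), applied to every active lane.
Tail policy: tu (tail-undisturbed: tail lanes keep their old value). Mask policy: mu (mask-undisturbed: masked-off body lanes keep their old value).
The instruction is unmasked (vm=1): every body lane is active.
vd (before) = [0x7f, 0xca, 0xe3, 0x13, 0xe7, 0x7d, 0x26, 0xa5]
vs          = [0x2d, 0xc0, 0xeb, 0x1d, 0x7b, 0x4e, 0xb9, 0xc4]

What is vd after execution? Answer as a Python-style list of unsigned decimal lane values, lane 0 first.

VLMAX = VLEN×LMUL/SEW = 128×1/2/8 = 8
vl = min(AVL, VLMAX) = min(30, 8) = 8
  i=0: and(0x7f,0x2d) → 45
  i=1: and(0xca,0xc0) → 192
  i=2: and(0xe3,0xeb) → 227
  i=3: and(0x13,0x1d) → 17
  i=4: and(0xe7,0x7b) → 99
  i=5: and(0x7d,0x4e) → 76
  i=6: and(0x26,0xb9) → 32
  i=7: and(0xa5,0xc4) → 132

vd = [45, 192, 227, 17, 99, 76, 32, 132]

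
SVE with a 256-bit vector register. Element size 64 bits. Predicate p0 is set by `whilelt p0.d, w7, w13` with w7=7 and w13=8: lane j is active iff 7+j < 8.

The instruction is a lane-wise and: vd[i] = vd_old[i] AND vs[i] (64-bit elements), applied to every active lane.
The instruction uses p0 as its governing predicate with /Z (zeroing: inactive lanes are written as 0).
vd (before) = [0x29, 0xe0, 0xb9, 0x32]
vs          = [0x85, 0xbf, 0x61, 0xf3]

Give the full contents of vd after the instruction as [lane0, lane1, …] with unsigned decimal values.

register lanes = 256/64 = 4
p0[j] = (7+j < 8); true for j=0..0 → 1 lanes set
[0] and(0x29,0x85) = 0x01
[1] tail/zero = 0x00
[2] tail/zero = 0x00
[3] tail/zero = 0x00

vd = [1, 0, 0, 0]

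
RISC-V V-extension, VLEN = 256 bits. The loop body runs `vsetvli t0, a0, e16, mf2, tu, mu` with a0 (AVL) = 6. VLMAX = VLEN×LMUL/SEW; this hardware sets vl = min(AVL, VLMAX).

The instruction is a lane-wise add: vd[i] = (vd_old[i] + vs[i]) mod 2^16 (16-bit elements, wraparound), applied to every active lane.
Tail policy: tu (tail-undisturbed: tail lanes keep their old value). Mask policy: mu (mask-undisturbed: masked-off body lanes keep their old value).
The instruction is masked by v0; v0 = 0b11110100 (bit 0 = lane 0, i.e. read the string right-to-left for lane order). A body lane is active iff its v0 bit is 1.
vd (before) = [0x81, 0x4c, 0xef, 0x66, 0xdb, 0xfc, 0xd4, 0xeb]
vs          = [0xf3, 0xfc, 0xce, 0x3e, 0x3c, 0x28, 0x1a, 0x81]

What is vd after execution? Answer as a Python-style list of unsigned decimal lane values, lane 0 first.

VLMAX = (256 × 1/2) / 16 = 8 lanes
AVL=6 ≤ VLMAX=8, so vl = 6
[0] mask-off/keep = 0x81
[1] mask-off/keep = 0x4c
[2] add(0xef,0xce) = 0x1bd
[3] mask-off/keep = 0x66
[4] add(0xdb,0x3c) = 0x117
[5] add(0xfc,0x28) = 0x124
[6] tail/keep = 0xd4
[7] tail/keep = 0xeb

vd = [129, 76, 445, 102, 279, 292, 212, 235]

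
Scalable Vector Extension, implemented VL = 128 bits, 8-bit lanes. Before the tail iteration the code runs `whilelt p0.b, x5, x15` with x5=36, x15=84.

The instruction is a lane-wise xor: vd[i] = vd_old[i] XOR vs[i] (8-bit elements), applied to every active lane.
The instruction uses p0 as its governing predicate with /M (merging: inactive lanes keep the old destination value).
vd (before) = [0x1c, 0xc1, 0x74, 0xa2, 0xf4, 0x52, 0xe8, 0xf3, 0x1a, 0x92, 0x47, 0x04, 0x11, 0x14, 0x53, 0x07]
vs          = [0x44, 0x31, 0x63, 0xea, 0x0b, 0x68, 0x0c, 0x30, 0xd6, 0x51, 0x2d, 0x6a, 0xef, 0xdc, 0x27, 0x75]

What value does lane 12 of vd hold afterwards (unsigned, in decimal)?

lane count: 128 div 8 = 16
active while 36+j < 84, i.e. j ∈ [0,48) capped at 16 ⇒ 16
  i=0: xor(0x1c,0x44) → 88
  i=1: xor(0xc1,0x31) → 240
  i=2: xor(0x74,0x63) → 23
  i=3: xor(0xa2,0xea) → 72
  i=4: xor(0xf4,0x0b) → 255
  i=5: xor(0x52,0x68) → 58
  i=6: xor(0xe8,0x0c) → 228
  i=7: xor(0xf3,0x30) → 195
  i=8: xor(0x1a,0xd6) → 204
  i=9: xor(0x92,0x51) → 195
  i=10: xor(0x47,0x2d) → 106
  i=11: xor(0x04,0x6a) → 110
  i=12: xor(0x11,0xef) → 254
  i=13: xor(0x14,0xdc) → 200
  i=14: xor(0x53,0x27) → 116
  i=15: xor(0x07,0x75) → 114

vd[12] = 254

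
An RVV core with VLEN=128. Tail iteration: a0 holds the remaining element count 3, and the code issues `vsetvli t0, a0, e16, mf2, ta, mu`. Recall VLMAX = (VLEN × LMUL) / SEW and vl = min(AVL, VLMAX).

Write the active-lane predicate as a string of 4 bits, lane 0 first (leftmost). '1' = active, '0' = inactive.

predicate = 1110

VLMAX = (128 × 1/2) / 16 = 4 lanes
vl = min(AVL, VLMAX) = min(3, 4) = 3
bits (lane 0 leftmost): 1110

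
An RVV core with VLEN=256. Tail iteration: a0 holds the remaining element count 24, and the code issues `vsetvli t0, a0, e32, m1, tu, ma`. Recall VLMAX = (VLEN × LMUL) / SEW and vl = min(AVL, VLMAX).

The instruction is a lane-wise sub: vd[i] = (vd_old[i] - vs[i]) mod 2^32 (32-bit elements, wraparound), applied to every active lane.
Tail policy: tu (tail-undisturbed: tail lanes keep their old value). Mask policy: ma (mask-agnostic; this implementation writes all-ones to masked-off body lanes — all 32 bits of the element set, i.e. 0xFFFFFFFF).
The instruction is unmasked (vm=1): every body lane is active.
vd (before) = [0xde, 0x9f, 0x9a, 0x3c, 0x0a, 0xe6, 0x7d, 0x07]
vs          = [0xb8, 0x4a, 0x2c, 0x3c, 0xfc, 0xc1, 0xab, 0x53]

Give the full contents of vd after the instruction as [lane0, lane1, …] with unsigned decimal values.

vd = [38, 85, 110, 0, 4294967054, 37, 4294967250, 4294967220]

VLMAX = VLEN×LMUL/SEW = 256×1/32 = 8
vl = min(AVL, VLMAX) = min(24, 8) = 8
lane  0: sub(0xde,0xb8) ⇒ 0x26
lane  1: sub(0x9f,0x4a) ⇒ 0x55
lane  2: sub(0x9a,0x2c) ⇒ 0x6e
lane  3: sub(0x3c,0x3c) ⇒ 0x00
lane  4: sub(0x0a,0xfc) ⇒ 0xffffff0e
lane  5: sub(0xe6,0xc1) ⇒ 0x25
lane  6: sub(0x7d,0xab) ⇒ 0xffffffd2
lane  7: sub(0x07,0x53) ⇒ 0xffffffb4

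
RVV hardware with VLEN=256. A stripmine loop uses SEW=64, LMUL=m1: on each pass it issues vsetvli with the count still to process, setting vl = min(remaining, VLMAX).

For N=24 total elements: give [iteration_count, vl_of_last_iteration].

[iterations, last_vl] = [6, 4]

VLMAX = (256 × 1) / 64 = 4 lanes
N=24: ⌈24/4⌉ = 6 iters; last vl = 24 − 5×4 = 4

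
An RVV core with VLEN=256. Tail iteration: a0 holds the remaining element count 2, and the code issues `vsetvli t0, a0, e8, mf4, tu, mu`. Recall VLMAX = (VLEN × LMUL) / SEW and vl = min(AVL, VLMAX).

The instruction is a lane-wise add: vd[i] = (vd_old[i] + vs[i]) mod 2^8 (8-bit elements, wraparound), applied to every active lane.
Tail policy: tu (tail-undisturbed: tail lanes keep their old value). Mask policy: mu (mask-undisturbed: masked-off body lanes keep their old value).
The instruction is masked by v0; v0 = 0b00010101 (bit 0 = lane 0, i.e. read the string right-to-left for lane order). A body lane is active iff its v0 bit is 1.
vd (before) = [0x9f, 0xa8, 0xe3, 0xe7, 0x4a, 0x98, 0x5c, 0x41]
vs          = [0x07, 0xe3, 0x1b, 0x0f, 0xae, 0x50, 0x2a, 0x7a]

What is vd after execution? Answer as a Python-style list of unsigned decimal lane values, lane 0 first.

vd = [166, 168, 227, 231, 74, 152, 92, 65]

lanes per group: 256·1/4/8 = 8
vl = min(AVL, VLMAX) = min(2, 8) = 2
vd[0] add(0x9f,0x07) -> 0xa6
vd[1] mask-off/keep -> 0xa8
vd[2] tail/keep -> 0xe3
vd[3] tail/keep -> 0xe7
vd[4] tail/keep -> 0x4a
vd[5] tail/keep -> 0x98
vd[6] tail/keep -> 0x5c
vd[7] tail/keep -> 0x41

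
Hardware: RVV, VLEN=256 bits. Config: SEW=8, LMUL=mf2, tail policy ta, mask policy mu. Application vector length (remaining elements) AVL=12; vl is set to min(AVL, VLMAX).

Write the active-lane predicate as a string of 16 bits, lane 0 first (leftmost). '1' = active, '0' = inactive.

VLMAX = (256 × 1/2) / 8 = 16 lanes
vl ← min(12, 16) = 12
bits (lane 0 leftmost): 1111111111110000

predicate = 1111111111110000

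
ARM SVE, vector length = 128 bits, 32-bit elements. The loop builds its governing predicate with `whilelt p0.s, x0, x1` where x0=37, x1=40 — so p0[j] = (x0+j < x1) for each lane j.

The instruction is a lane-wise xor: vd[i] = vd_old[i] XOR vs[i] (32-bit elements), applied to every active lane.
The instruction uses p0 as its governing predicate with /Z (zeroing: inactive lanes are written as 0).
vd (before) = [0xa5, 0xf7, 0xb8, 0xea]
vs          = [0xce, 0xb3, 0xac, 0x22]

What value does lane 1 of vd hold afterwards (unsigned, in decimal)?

vd[1] = 68

128-bit reg / 32-bit elem → 4 lanes
active while 37+j < 40, i.e. j ∈ [0,3) capped at 4 ⇒ 3
[0] xor(0xa5,0xce) = 0x6b
[1] xor(0xf7,0xb3) = 0x44
[2] xor(0xb8,0xac) = 0x14
[3] tail/zero = 0x00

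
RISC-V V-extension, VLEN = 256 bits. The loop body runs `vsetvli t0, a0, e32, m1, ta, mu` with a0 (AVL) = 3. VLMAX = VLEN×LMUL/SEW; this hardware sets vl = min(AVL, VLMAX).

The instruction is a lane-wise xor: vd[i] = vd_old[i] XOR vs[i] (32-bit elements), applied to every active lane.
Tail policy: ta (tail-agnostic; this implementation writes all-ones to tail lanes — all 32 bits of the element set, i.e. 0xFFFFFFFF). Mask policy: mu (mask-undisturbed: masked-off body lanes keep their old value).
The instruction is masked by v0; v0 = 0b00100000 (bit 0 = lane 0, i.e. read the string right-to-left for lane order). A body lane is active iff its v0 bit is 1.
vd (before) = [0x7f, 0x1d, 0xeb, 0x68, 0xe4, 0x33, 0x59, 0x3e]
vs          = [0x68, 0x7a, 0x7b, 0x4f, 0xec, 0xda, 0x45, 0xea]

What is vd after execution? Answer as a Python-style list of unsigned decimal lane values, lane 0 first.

vd = [127, 29, 235, 4294967295, 4294967295, 4294967295, 4294967295, 4294967295]

VLMAX = VLEN×LMUL/SEW = 256×1/32 = 8
vl ← min(3, 8) = 3
[0] mask-off/keep = 0x7f
[1] mask-off/keep = 0x1d
[2] mask-off/keep = 0xeb
[3] tail/ones = 0xffffffff
[4] tail/ones = 0xffffffff
[5] tail/ones = 0xffffffff
[6] tail/ones = 0xffffffff
[7] tail/ones = 0xffffffff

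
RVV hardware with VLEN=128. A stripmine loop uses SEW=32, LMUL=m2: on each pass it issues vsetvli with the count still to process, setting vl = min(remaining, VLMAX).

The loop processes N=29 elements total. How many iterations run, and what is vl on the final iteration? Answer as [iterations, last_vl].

[iterations, last_vl] = [4, 5]

VLMAX = (128 × 2) / 32 = 8 lanes
iterations = ceil(29/8) = 4; final-pass vl = 5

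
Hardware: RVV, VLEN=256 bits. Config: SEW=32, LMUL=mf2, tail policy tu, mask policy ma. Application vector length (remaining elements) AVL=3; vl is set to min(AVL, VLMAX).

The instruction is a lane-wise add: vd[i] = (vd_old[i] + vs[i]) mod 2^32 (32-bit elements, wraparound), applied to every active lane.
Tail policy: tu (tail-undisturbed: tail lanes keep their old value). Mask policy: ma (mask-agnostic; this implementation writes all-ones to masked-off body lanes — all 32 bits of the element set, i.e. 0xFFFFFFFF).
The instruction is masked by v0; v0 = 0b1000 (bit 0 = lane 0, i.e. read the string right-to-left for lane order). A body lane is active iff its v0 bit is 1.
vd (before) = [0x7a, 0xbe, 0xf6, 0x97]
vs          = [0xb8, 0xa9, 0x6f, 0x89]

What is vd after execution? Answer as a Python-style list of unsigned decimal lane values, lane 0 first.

lanes per group: 256·1/2/32 = 4
vl ← min(3, 4) = 3
[0] mask-off/ones = 0xffffffff
[1] mask-off/ones = 0xffffffff
[2] mask-off/ones = 0xffffffff
[3] tail/keep = 0x97

vd = [4294967295, 4294967295, 4294967295, 151]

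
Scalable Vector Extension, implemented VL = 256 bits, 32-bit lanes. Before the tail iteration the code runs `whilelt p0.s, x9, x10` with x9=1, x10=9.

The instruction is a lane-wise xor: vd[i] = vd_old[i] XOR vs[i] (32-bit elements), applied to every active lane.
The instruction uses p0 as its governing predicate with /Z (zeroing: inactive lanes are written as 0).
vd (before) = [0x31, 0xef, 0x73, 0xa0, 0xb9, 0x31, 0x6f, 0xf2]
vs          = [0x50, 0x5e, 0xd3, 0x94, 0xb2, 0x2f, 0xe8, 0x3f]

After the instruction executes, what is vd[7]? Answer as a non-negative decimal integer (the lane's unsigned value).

lane count: 256 div 32 = 8
active while 1+j < 9, i.e. j ∈ [0,8) capped at 8 ⇒ 8
[0] xor(0x31,0x50) = 0x61
[1] xor(0xef,0x5e) = 0xb1
[2] xor(0x73,0xd3) = 0xa0
[3] xor(0xa0,0x94) = 0x34
[4] xor(0xb9,0xb2) = 0x0b
[5] xor(0x31,0x2f) = 0x1e
[6] xor(0x6f,0xe8) = 0x87
[7] xor(0xf2,0x3f) = 0xcd

vd[7] = 205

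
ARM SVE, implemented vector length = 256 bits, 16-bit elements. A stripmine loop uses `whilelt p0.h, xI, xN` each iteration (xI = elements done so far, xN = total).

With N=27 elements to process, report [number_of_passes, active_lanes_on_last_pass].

[iterations, last_vl] = [2, 11]

register lanes = 256/16 = 16
N=27: ⌈27/16⌉ = 2 iters; last vl = 27 − 1×16 = 11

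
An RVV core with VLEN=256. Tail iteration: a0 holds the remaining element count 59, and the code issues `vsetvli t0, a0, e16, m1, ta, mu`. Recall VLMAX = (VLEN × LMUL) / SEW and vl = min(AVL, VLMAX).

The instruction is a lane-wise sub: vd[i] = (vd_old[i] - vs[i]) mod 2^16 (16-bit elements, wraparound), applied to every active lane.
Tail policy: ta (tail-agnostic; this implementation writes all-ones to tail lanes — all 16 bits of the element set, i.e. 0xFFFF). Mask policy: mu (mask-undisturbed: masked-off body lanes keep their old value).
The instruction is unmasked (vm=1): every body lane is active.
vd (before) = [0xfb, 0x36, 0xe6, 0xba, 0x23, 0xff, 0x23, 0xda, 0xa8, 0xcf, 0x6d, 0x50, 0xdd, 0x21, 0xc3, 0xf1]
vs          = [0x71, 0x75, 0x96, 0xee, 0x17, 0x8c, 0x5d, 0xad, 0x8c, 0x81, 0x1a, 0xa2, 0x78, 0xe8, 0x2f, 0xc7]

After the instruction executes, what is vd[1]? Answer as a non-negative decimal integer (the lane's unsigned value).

vd[1] = 65473

VLMAX = (256 × 1) / 16 = 16 lanes
AVL=59 > VLMAX=16, so vl = 16
[0] sub(0xfb,0x71) = 0x8a
[1] sub(0x36,0x75) = 0xffc1
[2] sub(0xe6,0x96) = 0x50
[3] sub(0xba,0xee) = 0xffcc
[4] sub(0x23,0x17) = 0x0c
[5] sub(0xff,0x8c) = 0x73
[6] sub(0x23,0x5d) = 0xffc6
[7] sub(0xda,0xad) = 0x2d
[8] sub(0xa8,0x8c) = 0x1c
[9] sub(0xcf,0x81) = 0x4e
[10] sub(0x6d,0x1a) = 0x53
[11] sub(0x50,0xa2) = 0xffae
[12] sub(0xdd,0x78) = 0x65
[13] sub(0x21,0xe8) = 0xff39
[14] sub(0xc3,0x2f) = 0x94
[15] sub(0xf1,0xc7) = 0x2a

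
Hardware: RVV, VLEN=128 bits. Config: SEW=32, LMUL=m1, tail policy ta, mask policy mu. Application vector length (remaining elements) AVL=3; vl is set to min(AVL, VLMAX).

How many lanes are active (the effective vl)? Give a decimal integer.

vl = 3

VLMAX = VLEN×LMUL/SEW = 128×1/32 = 4
AVL=3 ≤ VLMAX=4, so vl = 3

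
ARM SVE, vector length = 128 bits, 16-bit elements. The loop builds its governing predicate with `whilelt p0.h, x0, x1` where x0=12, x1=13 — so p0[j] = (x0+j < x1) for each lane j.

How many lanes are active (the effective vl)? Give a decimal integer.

vl = 1

lane count: 128 div 16 = 8
p0[j] = (12+j < 13); true for j=0..0 → 1 lanes set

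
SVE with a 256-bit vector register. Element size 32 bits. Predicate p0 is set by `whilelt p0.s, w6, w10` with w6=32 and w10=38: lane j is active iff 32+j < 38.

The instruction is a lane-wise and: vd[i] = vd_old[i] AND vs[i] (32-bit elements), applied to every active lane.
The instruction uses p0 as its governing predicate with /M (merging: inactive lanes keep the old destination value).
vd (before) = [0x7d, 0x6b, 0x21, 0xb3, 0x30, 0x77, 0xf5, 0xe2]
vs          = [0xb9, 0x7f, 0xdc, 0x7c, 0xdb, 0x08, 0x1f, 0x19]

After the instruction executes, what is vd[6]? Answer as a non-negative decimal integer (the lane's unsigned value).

register lanes = 256/32 = 8
active while 32+j < 38, i.e. j ∈ [0,6) capped at 8 ⇒ 6
lane  0: and(0x7d,0xb9) ⇒ 0x39
lane  1: and(0x6b,0x7f) ⇒ 0x6b
lane  2: and(0x21,0xdc) ⇒ 0x00
lane  3: and(0xb3,0x7c) ⇒ 0x30
lane  4: and(0x30,0xdb) ⇒ 0x10
lane  5: and(0x77,0x08) ⇒ 0x00
lane  6: tail/keep ⇒ 0xf5
lane  7: tail/keep ⇒ 0xe2

vd[6] = 245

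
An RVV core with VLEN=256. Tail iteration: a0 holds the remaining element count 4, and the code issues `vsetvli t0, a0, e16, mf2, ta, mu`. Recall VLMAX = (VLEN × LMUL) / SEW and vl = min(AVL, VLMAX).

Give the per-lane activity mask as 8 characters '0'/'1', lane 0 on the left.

VLMAX = VLEN×LMUL/SEW = 256×1/2/16 = 8
vl ← min(4, 8) = 4
bits (lane 0 leftmost): 11110000

predicate = 11110000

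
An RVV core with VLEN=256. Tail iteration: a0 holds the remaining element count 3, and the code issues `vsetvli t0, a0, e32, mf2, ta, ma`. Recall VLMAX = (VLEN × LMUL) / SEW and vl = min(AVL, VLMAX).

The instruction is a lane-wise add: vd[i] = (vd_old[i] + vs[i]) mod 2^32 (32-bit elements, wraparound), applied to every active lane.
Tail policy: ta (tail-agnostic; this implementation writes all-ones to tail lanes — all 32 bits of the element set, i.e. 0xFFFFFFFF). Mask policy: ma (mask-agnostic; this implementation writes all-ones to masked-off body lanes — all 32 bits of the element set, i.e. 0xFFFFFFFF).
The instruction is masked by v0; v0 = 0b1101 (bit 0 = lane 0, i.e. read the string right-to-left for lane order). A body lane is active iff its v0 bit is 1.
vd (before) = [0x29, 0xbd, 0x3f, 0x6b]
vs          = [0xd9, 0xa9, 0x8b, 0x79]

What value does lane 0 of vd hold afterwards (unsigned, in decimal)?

lanes per group: 256·1/2/32 = 4
AVL=3 ≤ VLMAX=4, so vl = 3
  i=0: add(0x29,0xd9) → 258
  i=1: mask-off/ones → 4294967295
  i=2: add(0x3f,0x8b) → 202
  i=3: tail/ones → 4294967295

vd[0] = 258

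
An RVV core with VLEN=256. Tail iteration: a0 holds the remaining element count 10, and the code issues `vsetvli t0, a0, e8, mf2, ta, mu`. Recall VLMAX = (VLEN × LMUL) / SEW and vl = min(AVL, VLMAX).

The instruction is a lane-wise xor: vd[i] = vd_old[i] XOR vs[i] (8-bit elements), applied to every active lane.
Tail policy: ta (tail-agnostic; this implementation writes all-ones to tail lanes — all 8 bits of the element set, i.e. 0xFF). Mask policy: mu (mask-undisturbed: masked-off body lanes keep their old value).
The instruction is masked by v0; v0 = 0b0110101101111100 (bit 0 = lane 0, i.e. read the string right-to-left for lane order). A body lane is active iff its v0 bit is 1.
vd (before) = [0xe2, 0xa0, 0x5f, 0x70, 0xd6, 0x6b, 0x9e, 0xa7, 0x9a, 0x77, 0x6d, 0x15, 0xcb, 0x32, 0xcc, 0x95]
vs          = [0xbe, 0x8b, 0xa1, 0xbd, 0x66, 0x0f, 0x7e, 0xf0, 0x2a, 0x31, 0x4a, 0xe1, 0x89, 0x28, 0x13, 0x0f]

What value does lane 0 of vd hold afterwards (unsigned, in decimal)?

VLMAX = VLEN×LMUL/SEW = 256×1/2/8 = 16
vl ← min(10, 16) = 10
vd[0] mask-off/keep -> 0xe2
vd[1] mask-off/keep -> 0xa0
vd[2] xor(0x5f,0xa1) -> 0xfe
vd[3] xor(0x70,0xbd) -> 0xcd
vd[4] xor(0xd6,0x66) -> 0xb0
vd[5] xor(0x6b,0x0f) -> 0x64
vd[6] xor(0x9e,0x7e) -> 0xe0
vd[7] mask-off/keep -> 0xa7
vd[8] xor(0x9a,0x2a) -> 0xb0
vd[9] xor(0x77,0x31) -> 0x46
vd[10] tail/ones -> 0xff
vd[11] tail/ones -> 0xff
vd[12] tail/ones -> 0xff
vd[13] tail/ones -> 0xff
vd[14] tail/ones -> 0xff
vd[15] tail/ones -> 0xff

vd[0] = 226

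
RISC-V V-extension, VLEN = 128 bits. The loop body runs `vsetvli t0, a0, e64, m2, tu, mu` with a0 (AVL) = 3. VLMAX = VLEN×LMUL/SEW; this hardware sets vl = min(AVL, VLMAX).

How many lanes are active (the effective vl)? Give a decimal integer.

lanes per group: 128·2/64 = 4
AVL=3 ≤ VLMAX=4, so vl = 3

vl = 3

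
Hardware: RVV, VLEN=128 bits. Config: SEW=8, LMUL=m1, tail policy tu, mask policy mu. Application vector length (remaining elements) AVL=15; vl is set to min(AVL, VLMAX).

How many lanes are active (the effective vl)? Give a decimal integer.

VLMAX = VLEN×LMUL/SEW = 128×1/8 = 16
vl = min(AVL, VLMAX) = min(15, 16) = 15

vl = 15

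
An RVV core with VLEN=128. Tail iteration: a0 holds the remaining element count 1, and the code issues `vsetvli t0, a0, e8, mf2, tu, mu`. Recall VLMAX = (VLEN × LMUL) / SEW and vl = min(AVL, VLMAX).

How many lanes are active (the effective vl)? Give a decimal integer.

vl = 1

lanes per group: 128·1/2/8 = 8
vl ← min(1, 8) = 1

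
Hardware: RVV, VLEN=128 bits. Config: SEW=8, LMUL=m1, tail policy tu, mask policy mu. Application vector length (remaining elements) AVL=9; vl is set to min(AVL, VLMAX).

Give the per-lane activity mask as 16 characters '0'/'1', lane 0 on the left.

predicate = 1111111110000000

VLMAX = (128 × 1) / 8 = 16 lanes
AVL=9 ≤ VLMAX=16, so vl = 9
bits (lane 0 leftmost): 1111111110000000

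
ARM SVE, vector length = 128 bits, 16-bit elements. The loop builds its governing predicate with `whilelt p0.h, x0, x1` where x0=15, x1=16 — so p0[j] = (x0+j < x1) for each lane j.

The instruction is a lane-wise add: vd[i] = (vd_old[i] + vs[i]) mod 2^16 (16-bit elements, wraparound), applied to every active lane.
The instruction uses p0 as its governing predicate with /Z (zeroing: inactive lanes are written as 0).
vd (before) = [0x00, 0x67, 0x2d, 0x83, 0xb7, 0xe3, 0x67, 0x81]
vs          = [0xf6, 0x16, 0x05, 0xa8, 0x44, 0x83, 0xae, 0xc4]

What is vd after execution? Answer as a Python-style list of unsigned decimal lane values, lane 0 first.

register lanes = 128/16 = 8
p0[j] = (15+j < 16); true for j=0..0 → 1 lanes set
[0] add(0x00,0xf6) = 0xf6
[1] tail/zero = 0x00
[2] tail/zero = 0x00
[3] tail/zero = 0x00
[4] tail/zero = 0x00
[5] tail/zero = 0x00
[6] tail/zero = 0x00
[7] tail/zero = 0x00

vd = [246, 0, 0, 0, 0, 0, 0, 0]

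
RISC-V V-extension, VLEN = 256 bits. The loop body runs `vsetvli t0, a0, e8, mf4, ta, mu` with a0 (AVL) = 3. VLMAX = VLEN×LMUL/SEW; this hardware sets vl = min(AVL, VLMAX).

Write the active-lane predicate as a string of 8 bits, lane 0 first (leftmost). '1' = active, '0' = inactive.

lanes per group: 256·1/4/8 = 8
AVL=3 ≤ VLMAX=8, so vl = 3
bits (lane 0 leftmost): 11100000

predicate = 11100000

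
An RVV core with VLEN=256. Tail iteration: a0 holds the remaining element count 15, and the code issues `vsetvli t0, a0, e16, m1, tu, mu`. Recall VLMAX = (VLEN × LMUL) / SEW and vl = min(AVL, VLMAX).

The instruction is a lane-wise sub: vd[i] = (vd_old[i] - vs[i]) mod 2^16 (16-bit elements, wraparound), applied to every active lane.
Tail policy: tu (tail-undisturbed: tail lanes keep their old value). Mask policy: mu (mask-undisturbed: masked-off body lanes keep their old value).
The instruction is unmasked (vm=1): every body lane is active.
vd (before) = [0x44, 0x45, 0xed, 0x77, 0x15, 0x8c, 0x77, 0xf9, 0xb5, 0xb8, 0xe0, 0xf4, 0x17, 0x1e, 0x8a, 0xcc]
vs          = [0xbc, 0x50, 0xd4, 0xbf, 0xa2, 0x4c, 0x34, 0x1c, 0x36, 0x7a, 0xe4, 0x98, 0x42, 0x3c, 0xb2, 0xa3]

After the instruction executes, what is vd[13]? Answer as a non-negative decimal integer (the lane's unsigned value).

VLMAX = VLEN×LMUL/SEW = 256×1/16 = 16
vl = min(AVL, VLMAX) = min(15, 16) = 15
lane  0: sub(0x44,0xbc) ⇒ 0xff88
lane  1: sub(0x45,0x50) ⇒ 0xfff5
lane  2: sub(0xed,0xd4) ⇒ 0x19
lane  3: sub(0x77,0xbf) ⇒ 0xffb8
lane  4: sub(0x15,0xa2) ⇒ 0xff73
lane  5: sub(0x8c,0x4c) ⇒ 0x40
lane  6: sub(0x77,0x34) ⇒ 0x43
lane  7: sub(0xf9,0x1c) ⇒ 0xdd
lane  8: sub(0xb5,0x36) ⇒ 0x7f
lane  9: sub(0xb8,0x7a) ⇒ 0x3e
lane 10: sub(0xe0,0xe4) ⇒ 0xfffc
lane 11: sub(0xf4,0x98) ⇒ 0x5c
lane 12: sub(0x17,0x42) ⇒ 0xffd5
lane 13: sub(0x1e,0x3c) ⇒ 0xffe2
lane 14: sub(0x8a,0xb2) ⇒ 0xffd8
lane 15: tail/keep ⇒ 0xcc

vd[13] = 65506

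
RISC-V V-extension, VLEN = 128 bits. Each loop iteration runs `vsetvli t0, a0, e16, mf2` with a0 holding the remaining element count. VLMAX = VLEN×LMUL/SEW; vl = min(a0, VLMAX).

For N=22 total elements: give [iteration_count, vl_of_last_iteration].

[iterations, last_vl] = [6, 2]

VLMAX = (128 × 1/2) / 16 = 4 lanes
22 elements at 4/iter → 6 passes, remainder 2 on the last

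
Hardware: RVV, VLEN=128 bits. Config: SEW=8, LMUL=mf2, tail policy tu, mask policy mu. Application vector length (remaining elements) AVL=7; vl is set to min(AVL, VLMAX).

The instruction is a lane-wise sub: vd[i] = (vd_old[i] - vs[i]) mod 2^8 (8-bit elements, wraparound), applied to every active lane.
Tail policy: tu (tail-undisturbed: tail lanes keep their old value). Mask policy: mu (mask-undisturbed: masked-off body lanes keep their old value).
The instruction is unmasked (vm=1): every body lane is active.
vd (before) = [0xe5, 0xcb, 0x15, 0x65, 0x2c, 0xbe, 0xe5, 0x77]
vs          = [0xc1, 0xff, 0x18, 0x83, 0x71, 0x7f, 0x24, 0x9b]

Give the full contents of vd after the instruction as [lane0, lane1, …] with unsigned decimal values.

lanes per group: 128·1/2/8 = 8
vl ← min(7, 8) = 7
lane  0: sub(0xe5,0xc1) ⇒ 0x24
lane  1: sub(0xcb,0xff) ⇒ 0xcc
lane  2: sub(0x15,0x18) ⇒ 0xfd
lane  3: sub(0x65,0x83) ⇒ 0xe2
lane  4: sub(0x2c,0x71) ⇒ 0xbb
lane  5: sub(0xbe,0x7f) ⇒ 0x3f
lane  6: sub(0xe5,0x24) ⇒ 0xc1
lane  7: tail/keep ⇒ 0x77

vd = [36, 204, 253, 226, 187, 63, 193, 119]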